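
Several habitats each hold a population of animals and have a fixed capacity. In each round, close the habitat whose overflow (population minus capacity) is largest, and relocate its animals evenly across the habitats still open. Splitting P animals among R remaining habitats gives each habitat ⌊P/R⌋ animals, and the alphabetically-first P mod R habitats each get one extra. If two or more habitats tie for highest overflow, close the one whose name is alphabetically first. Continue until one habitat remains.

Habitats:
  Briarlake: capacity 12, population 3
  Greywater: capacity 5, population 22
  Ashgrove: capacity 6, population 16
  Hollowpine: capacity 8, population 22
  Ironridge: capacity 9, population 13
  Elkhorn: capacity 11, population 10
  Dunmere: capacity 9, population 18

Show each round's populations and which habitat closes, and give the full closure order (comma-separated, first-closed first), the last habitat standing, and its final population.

Closure order: Greywater, Hollowpine, Ashgrove, Dunmere, Ironridge, Elkhorn
Last habitat: Briarlake with 104 animals

Round 1: Ashgrove=16 Briarlake=3 Dunmere=18 Elkhorn=10 Greywater=22 Hollowpine=22 Ironridge=13 → close Greywater (overflow 17)
  22÷6 = 3 each, +1 to first 4
Round 2: Ashgrove=20 Briarlake=7 Dunmere=22 Elkhorn=14 Hollowpine=25 Ironridge=16 → close Hollowpine (overflow 17)
  25÷5 = 5 each, +1 to first 0
Round 3: Ashgrove=25 Briarlake=12 Dunmere=27 Elkhorn=19 Ironridge=21 → close Ashgrove (overflow 19)
  25÷4 = 6 each, +1 to first 1
Round 4: Briarlake=19 Dunmere=33 Elkhorn=25 Ironridge=27 → close Dunmere (overflow 24)
  33÷3 = 11 each, +1 to first 0
Round 5: Briarlake=30 Elkhorn=36 Ironridge=38 → close Ironridge (overflow 29)
  38÷2 = 19 each, +1 to first 0
Round 6: Briarlake=49 Elkhorn=55 → close Elkhorn (overflow 44)
  55÷1 = 55 each, +1 to first 0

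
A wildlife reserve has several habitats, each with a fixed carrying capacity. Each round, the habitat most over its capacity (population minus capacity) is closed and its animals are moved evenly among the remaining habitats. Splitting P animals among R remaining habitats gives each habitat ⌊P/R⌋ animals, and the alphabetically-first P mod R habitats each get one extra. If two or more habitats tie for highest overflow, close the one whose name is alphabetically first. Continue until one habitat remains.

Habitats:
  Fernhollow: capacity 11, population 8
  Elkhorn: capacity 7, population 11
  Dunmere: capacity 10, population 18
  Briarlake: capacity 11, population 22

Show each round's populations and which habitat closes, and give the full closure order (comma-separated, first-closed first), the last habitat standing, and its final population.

Closure order: Briarlake, Dunmere, Elkhorn
Last habitat: Fernhollow with 59 animals

Round 1: Briarlake=22 Dunmere=18 Elkhorn=11 Fernhollow=8 → close Briarlake (overflow 11)
  22÷3 = 7 each, +1 to first 1
Round 2: Dunmere=26 Elkhorn=18 Fernhollow=15 → close Dunmere (overflow 16)
  26÷2 = 13 each, +1 to first 0
Round 3: Elkhorn=31 Fernhollow=28 → close Elkhorn (overflow 24)
  31÷1 = 31 each, +1 to first 0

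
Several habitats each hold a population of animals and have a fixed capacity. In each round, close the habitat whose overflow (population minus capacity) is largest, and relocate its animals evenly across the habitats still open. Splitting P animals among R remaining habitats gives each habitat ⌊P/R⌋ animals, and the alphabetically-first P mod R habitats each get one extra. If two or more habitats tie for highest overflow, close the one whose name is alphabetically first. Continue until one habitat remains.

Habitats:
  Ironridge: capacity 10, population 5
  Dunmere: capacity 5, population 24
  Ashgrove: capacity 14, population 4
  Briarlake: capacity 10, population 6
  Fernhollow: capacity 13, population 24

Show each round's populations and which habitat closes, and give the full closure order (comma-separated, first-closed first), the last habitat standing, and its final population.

Closure order: Dunmere, Fernhollow, Briarlake, Ironridge
Last habitat: Ashgrove with 63 animals

Round 1: Ashgrove=4 Briarlake=6 Dunmere=24 Fernhollow=24 Ironridge=5 → close Dunmere (overflow 19)
  24÷4 = 6 each, +1 to first 0
Round 2: Ashgrove=10 Briarlake=12 Fernhollow=30 Ironridge=11 → close Fernhollow (overflow 17)
  30÷3 = 10 each, +1 to first 0
Round 3: Ashgrove=20 Briarlake=22 Ironridge=21 → close Briarlake (overflow 12)
  22÷2 = 11 each, +1 to first 0
Round 4: Ashgrove=31 Ironridge=32 → close Ironridge (overflow 22)
  32÷1 = 32 each, +1 to first 0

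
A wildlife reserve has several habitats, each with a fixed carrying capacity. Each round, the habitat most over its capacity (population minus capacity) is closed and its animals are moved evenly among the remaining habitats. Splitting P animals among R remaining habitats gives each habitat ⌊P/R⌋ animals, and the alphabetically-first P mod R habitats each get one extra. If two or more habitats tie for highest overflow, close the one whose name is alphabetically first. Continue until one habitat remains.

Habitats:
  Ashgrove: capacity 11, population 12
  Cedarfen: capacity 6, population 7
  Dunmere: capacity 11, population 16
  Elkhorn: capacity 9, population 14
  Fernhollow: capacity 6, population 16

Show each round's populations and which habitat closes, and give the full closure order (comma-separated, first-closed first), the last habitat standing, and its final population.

Round 1: Ashgrove=12 Cedarfen=7 Dunmere=16 Elkhorn=14 Fernhollow=16 → close Fernhollow (overflow 10)
  16÷4 = 4 each, +1 to first 0
Round 2: Ashgrove=16 Cedarfen=11 Dunmere=20 Elkhorn=18 → close Dunmere (overflow 9)
  20÷3 = 6 each, +1 to first 2
Round 3: Ashgrove=23 Cedarfen=18 Elkhorn=24 → close Elkhorn (overflow 15)
  24÷2 = 12 each, +1 to first 0
Round 4: Ashgrove=35 Cedarfen=30 → close Ashgrove (overflow 24)
  35÷1 = 35 each, +1 to first 0

Closure order: Fernhollow, Dunmere, Elkhorn, Ashgrove
Last habitat: Cedarfen with 65 animals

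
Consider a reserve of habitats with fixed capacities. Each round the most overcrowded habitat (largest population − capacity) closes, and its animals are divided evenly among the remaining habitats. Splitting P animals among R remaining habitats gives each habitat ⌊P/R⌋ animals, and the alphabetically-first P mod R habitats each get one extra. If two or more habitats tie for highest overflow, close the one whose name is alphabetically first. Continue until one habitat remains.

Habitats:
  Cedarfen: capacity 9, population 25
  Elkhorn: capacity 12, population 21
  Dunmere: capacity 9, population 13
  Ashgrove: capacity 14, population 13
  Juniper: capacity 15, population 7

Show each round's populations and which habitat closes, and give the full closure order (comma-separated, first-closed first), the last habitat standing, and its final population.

Round 1: Ashgrove=13 Cedarfen=25 Dunmere=13 Elkhorn=21 Juniper=7 → close Cedarfen (overflow 16)
  25÷4 = 6 each, +1 to first 1
Round 2: Ashgrove=20 Dunmere=19 Elkhorn=27 Juniper=13 → close Elkhorn (overflow 15)
  27÷3 = 9 each, +1 to first 0
Round 3: Ashgrove=29 Dunmere=28 Juniper=22 → close Dunmere (overflow 19)
  28÷2 = 14 each, +1 to first 0
Round 4: Ashgrove=43 Juniper=36 → close Ashgrove (overflow 29)
  43÷1 = 43 each, +1 to first 0

Closure order: Cedarfen, Elkhorn, Dunmere, Ashgrove
Last habitat: Juniper with 79 animals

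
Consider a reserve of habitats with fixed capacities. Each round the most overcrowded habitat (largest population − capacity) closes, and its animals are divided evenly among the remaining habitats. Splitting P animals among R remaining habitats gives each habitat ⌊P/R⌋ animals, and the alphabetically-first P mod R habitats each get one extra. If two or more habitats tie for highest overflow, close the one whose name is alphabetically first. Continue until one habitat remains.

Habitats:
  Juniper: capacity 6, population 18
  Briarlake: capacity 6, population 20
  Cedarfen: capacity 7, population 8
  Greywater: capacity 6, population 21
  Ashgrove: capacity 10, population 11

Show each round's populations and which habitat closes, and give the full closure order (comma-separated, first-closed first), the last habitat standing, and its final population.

Round 1: Ashgrove=11 Briarlake=20 Cedarfen=8 Greywater=21 Juniper=18 → close Greywater (overflow 15)
  21÷4 = 5 each, +1 to first 1
Round 2: Ashgrove=17 Briarlake=25 Cedarfen=13 Juniper=23 → close Briarlake (overflow 19)
  25÷3 = 8 each, +1 to first 1
Round 3: Ashgrove=26 Cedarfen=21 Juniper=31 → close Juniper (overflow 25)
  31÷2 = 15 each, +1 to first 1
Round 4: Ashgrove=42 Cedarfen=36 → close Ashgrove (overflow 32)
  42÷1 = 42 each, +1 to first 0

Closure order: Greywater, Briarlake, Juniper, Ashgrove
Last habitat: Cedarfen with 78 animals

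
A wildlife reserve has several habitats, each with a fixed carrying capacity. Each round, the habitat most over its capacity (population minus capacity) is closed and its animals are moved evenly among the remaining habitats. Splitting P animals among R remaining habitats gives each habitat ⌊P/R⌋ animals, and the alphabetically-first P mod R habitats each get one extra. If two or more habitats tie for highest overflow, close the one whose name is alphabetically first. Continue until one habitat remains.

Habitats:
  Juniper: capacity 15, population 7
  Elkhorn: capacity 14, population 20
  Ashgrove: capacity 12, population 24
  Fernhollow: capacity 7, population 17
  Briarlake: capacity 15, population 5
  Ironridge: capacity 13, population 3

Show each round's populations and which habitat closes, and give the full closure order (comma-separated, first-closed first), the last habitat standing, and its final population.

Round 1: Ashgrove=24 Briarlake=5 Elkhorn=20 Fernhollow=17 Ironridge=3 Juniper=7 → close Ashgrove (overflow 12)
  24÷5 = 4 each, +1 to first 4
Round 2: Briarlake=10 Elkhorn=25 Fernhollow=22 Ironridge=8 Juniper=11 → close Fernhollow (overflow 15)
  22÷4 = 5 each, +1 to first 2
Round 3: Briarlake=16 Elkhorn=31 Ironridge=13 Juniper=16 → close Elkhorn (overflow 17)
  31÷3 = 10 each, +1 to first 1
Round 4: Briarlake=27 Ironridge=23 Juniper=26 → close Briarlake (overflow 12)
  27÷2 = 13 each, +1 to first 1
Round 5: Ironridge=37 Juniper=39 → close Ironridge (overflow 24)
  37÷1 = 37 each, +1 to first 0

Closure order: Ashgrove, Fernhollow, Elkhorn, Briarlake, Ironridge
Last habitat: Juniper with 76 animals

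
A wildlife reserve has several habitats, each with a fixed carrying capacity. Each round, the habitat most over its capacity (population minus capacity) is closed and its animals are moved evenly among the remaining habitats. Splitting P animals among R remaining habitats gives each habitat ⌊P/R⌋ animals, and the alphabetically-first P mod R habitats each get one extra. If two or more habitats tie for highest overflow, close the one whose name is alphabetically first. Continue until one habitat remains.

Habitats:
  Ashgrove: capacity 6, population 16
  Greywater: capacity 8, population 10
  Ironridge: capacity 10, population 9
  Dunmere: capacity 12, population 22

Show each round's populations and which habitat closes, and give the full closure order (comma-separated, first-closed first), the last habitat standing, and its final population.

Round 1: Ashgrove=16 Dunmere=22 Greywater=10 Ironridge=9 → close Ashgrove (overflow 10)
  16÷3 = 5 each, +1 to first 1
Round 2: Dunmere=28 Greywater=15 Ironridge=14 → close Dunmere (overflow 16)
  28÷2 = 14 each, +1 to first 0
Round 3: Greywater=29 Ironridge=28 → close Greywater (overflow 21)
  29÷1 = 29 each, +1 to first 0

Closure order: Ashgrove, Dunmere, Greywater
Last habitat: Ironridge with 57 animals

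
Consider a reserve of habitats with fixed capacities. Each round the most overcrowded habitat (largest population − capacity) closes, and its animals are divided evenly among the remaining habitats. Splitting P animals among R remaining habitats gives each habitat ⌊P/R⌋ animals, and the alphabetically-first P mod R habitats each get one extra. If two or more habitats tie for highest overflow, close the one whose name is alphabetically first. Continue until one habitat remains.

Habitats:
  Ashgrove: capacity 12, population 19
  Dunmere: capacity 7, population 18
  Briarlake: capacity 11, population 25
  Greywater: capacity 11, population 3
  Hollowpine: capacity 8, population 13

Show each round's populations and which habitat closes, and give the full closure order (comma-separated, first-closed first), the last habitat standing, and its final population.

Round 1: Ashgrove=19 Briarlake=25 Dunmere=18 Greywater=3 Hollowpine=13 → close Briarlake (overflow 14)
  25÷4 = 6 each, +1 to first 1
Round 2: Ashgrove=26 Dunmere=24 Greywater=9 Hollowpine=19 → close Dunmere (overflow 17)
  24÷3 = 8 each, +1 to first 0
Round 3: Ashgrove=34 Greywater=17 Hollowpine=27 → close Ashgrove (overflow 22)
  34÷2 = 17 each, +1 to first 0
Round 4: Greywater=34 Hollowpine=44 → close Hollowpine (overflow 36)
  44÷1 = 44 each, +1 to first 0

Closure order: Briarlake, Dunmere, Ashgrove, Hollowpine
Last habitat: Greywater with 78 animals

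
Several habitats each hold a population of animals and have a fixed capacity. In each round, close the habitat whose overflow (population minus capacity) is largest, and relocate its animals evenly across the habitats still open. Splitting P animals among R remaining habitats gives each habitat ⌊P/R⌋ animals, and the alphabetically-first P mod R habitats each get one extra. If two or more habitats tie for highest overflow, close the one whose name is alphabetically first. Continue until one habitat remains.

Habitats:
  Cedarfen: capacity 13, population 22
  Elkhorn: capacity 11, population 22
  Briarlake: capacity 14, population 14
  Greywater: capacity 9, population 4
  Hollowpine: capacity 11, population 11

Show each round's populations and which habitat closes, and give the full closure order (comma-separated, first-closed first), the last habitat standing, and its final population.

Closure order: Elkhorn, Cedarfen, Briarlake, Hollowpine
Last habitat: Greywater with 73 animals

Round 1: Briarlake=14 Cedarfen=22 Elkhorn=22 Greywater=4 Hollowpine=11 → close Elkhorn (overflow 11)
  22÷4 = 5 each, +1 to first 2
Round 2: Briarlake=20 Cedarfen=28 Greywater=9 Hollowpine=16 → close Cedarfen (overflow 15)
  28÷3 = 9 each, +1 to first 1
Round 3: Briarlake=30 Greywater=18 Hollowpine=25 → close Briarlake (overflow 16)
  30÷2 = 15 each, +1 to first 0
Round 4: Greywater=33 Hollowpine=40 → close Hollowpine (overflow 29)
  40÷1 = 40 each, +1 to first 0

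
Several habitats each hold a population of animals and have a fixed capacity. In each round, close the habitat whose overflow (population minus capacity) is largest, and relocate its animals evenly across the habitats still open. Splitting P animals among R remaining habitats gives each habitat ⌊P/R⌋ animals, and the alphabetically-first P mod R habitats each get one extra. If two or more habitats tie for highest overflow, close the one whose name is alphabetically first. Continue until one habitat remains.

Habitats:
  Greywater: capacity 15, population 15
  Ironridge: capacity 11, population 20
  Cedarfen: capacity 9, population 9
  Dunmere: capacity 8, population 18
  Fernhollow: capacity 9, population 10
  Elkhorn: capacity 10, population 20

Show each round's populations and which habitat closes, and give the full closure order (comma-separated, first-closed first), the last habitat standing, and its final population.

Round 1: Cedarfen=9 Dunmere=18 Elkhorn=20 Fernhollow=10 Greywater=15 Ironridge=20 → close Dunmere (overflow 10)
  18÷5 = 3 each, +1 to first 3
Round 2: Cedarfen=13 Elkhorn=24 Fernhollow=14 Greywater=18 Ironridge=23 → close Elkhorn (overflow 14)
  24÷4 = 6 each, +1 to first 0
Round 3: Cedarfen=19 Fernhollow=20 Greywater=24 Ironridge=29 → close Ironridge (overflow 18)
  29÷3 = 9 each, +1 to first 2
Round 4: Cedarfen=29 Fernhollow=30 Greywater=33 → close Fernhollow (overflow 21)
  30÷2 = 15 each, +1 to first 0
Round 5: Cedarfen=44 Greywater=48 → close Cedarfen (overflow 35)
  44÷1 = 44 each, +1 to first 0

Closure order: Dunmere, Elkhorn, Ironridge, Fernhollow, Cedarfen
Last habitat: Greywater with 92 animals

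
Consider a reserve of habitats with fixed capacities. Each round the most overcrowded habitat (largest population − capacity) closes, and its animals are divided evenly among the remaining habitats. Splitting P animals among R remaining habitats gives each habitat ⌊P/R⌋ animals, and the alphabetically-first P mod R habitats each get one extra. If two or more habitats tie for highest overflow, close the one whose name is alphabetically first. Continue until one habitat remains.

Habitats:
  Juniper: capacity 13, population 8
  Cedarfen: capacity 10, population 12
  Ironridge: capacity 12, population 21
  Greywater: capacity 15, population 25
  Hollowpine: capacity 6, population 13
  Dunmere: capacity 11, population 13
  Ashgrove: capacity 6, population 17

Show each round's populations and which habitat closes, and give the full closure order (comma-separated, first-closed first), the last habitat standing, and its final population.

Closure order: Ashgrove, Greywater, Ironridge, Hollowpine, Cedarfen, Dunmere
Last habitat: Juniper with 109 animals

Round 1: Ashgrove=17 Cedarfen=12 Dunmere=13 Greywater=25 Hollowpine=13 Ironridge=21 Juniper=8 → close Ashgrove (overflow 11)
  17÷6 = 2 each, +1 to first 5
Round 2: Cedarfen=15 Dunmere=16 Greywater=28 Hollowpine=16 Ironridge=24 Juniper=10 → close Greywater (overflow 13)
  28÷5 = 5 each, +1 to first 3
Round 3: Cedarfen=21 Dunmere=22 Hollowpine=22 Ironridge=29 Juniper=15 → close Ironridge (overflow 17)
  29÷4 = 7 each, +1 to first 1
Round 4: Cedarfen=29 Dunmere=29 Hollowpine=29 Juniper=22 → close Hollowpine (overflow 23)
  29÷3 = 9 each, +1 to first 2
Round 5: Cedarfen=39 Dunmere=39 Juniper=31 → close Cedarfen (overflow 29)
  39÷2 = 19 each, +1 to first 1
Round 6: Dunmere=59 Juniper=50 → close Dunmere (overflow 48)
  59÷1 = 59 each, +1 to first 0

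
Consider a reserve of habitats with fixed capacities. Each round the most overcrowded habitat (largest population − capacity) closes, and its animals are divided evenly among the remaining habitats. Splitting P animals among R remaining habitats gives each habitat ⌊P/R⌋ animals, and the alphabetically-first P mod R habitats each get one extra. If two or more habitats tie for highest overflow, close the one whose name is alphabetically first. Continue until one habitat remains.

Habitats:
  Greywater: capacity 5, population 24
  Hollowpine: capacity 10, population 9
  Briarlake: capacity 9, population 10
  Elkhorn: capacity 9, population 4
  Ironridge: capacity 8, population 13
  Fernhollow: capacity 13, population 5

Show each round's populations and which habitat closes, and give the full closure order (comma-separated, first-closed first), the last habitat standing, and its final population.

Round 1: Briarlake=10 Elkhorn=4 Fernhollow=5 Greywater=24 Hollowpine=9 Ironridge=13 → close Greywater (overflow 19)
  24÷5 = 4 each, +1 to first 4
Round 2: Briarlake=15 Elkhorn=9 Fernhollow=10 Hollowpine=14 Ironridge=17 → close Ironridge (overflow 9)
  17÷4 = 4 each, +1 to first 1
Round 3: Briarlake=20 Elkhorn=13 Fernhollow=14 Hollowpine=18 → close Briarlake (overflow 11)
  20÷3 = 6 each, +1 to first 2
Round 4: Elkhorn=20 Fernhollow=21 Hollowpine=24 → close Hollowpine (overflow 14)
  24÷2 = 12 each, +1 to first 0
Round 5: Elkhorn=32 Fernhollow=33 → close Elkhorn (overflow 23)
  32÷1 = 32 each, +1 to first 0

Closure order: Greywater, Ironridge, Briarlake, Hollowpine, Elkhorn
Last habitat: Fernhollow with 65 animals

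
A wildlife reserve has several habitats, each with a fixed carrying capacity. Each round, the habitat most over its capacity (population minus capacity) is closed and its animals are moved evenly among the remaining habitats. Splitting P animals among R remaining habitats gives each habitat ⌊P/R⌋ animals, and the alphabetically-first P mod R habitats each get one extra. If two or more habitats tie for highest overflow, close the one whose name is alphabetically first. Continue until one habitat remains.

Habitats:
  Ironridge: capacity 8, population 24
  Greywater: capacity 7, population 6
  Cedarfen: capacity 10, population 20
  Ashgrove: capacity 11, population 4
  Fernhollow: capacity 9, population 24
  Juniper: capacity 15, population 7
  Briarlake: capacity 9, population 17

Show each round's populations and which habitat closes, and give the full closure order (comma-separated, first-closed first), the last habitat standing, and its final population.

Round 1: Ashgrove=4 Briarlake=17 Cedarfen=20 Fernhollow=24 Greywater=6 Ironridge=24 Juniper=7 → close Ironridge (overflow 16)
  24÷6 = 4 each, +1 to first 0
Round 2: Ashgrove=8 Briarlake=21 Cedarfen=24 Fernhollow=28 Greywater=10 Juniper=11 → close Fernhollow (overflow 19)
  28÷5 = 5 each, +1 to first 3
Round 3: Ashgrove=14 Briarlake=27 Cedarfen=30 Greywater=15 Juniper=16 → close Cedarfen (overflow 20)
  30÷4 = 7 each, +1 to first 2
Round 4: Ashgrove=22 Briarlake=35 Greywater=22 Juniper=23 → close Briarlake (overflow 26)
  35÷3 = 11 each, +1 to first 2
Round 5: Ashgrove=34 Greywater=34 Juniper=34 → close Greywater (overflow 27)
  34÷2 = 17 each, +1 to first 0
Round 6: Ashgrove=51 Juniper=51 → close Ashgrove (overflow 40)
  51÷1 = 51 each, +1 to first 0

Closure order: Ironridge, Fernhollow, Cedarfen, Briarlake, Greywater, Ashgrove
Last habitat: Juniper with 102 animals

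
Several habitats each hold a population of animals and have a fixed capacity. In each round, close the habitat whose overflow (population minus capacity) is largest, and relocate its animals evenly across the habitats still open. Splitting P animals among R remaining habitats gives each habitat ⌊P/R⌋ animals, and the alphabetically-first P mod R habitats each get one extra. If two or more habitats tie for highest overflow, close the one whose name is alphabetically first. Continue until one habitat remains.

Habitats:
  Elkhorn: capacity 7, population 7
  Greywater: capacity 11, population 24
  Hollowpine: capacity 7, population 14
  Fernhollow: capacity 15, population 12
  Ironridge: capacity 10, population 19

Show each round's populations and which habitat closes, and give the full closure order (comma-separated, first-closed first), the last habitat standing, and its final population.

Closure order: Greywater, Ironridge, Hollowpine, Elkhorn
Last habitat: Fernhollow with 76 animals

Round 1: Elkhorn=7 Fernhollow=12 Greywater=24 Hollowpine=14 Ironridge=19 → close Greywater (overflow 13)
  24÷4 = 6 each, +1 to first 0
Round 2: Elkhorn=13 Fernhollow=18 Hollowpine=20 Ironridge=25 → close Ironridge (overflow 15)
  25÷3 = 8 each, +1 to first 1
Round 3: Elkhorn=22 Fernhollow=26 Hollowpine=28 → close Hollowpine (overflow 21)
  28÷2 = 14 each, +1 to first 0
Round 4: Elkhorn=36 Fernhollow=40 → close Elkhorn (overflow 29)
  36÷1 = 36 each, +1 to first 0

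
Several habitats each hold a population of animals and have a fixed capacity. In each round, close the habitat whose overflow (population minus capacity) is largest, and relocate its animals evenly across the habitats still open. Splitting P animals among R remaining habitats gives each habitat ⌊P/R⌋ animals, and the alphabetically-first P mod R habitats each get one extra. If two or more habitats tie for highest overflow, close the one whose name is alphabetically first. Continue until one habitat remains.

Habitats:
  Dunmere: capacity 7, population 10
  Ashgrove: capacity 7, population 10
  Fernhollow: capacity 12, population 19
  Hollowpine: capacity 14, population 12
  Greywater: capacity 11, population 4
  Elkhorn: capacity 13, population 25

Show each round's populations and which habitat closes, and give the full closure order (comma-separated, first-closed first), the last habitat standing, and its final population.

Round 1: Ashgrove=10 Dunmere=10 Elkhorn=25 Fernhollow=19 Greywater=4 Hollowpine=12 → close Elkhorn (overflow 12)
  25÷5 = 5 each, +1 to first 0
Round 2: Ashgrove=15 Dunmere=15 Fernhollow=24 Greywater=9 Hollowpine=17 → close Fernhollow (overflow 12)
  24÷4 = 6 each, +1 to first 0
Round 3: Ashgrove=21 Dunmere=21 Greywater=15 Hollowpine=23 → close Ashgrove (overflow 14)
  21÷3 = 7 each, +1 to first 0
Round 4: Dunmere=28 Greywater=22 Hollowpine=30 → close Dunmere (overflow 21)
  28÷2 = 14 each, +1 to first 0
Round 5: Greywater=36 Hollowpine=44 → close Hollowpine (overflow 30)
  44÷1 = 44 each, +1 to first 0

Closure order: Elkhorn, Fernhollow, Ashgrove, Dunmere, Hollowpine
Last habitat: Greywater with 80 animals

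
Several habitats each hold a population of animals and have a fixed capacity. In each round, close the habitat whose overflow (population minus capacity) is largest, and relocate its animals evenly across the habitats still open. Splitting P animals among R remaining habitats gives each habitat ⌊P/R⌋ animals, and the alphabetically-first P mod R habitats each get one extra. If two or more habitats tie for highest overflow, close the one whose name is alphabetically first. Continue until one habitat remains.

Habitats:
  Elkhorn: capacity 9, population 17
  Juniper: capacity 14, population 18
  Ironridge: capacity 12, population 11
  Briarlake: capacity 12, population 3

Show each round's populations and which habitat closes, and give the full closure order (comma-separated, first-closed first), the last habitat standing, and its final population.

Round 1: Briarlake=3 Elkhorn=17 Ironridge=11 Juniper=18 → close Elkhorn (overflow 8)
  17÷3 = 5 each, +1 to first 2
Round 2: Briarlake=9 Ironridge=17 Juniper=23 → close Juniper (overflow 9)
  23÷2 = 11 each, +1 to first 1
Round 3: Briarlake=21 Ironridge=28 → close Ironridge (overflow 16)
  28÷1 = 28 each, +1 to first 0

Closure order: Elkhorn, Juniper, Ironridge
Last habitat: Briarlake with 49 animals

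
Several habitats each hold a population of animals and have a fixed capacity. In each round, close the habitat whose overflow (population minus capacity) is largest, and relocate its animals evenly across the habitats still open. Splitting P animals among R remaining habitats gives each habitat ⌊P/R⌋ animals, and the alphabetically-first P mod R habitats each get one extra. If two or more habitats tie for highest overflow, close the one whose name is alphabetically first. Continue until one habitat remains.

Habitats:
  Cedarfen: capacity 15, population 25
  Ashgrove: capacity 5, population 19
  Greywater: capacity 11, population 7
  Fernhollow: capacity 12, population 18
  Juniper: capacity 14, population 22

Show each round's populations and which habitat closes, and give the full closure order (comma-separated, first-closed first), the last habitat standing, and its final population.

Closure order: Ashgrove, Cedarfen, Juniper, Fernhollow
Last habitat: Greywater with 91 animals

Round 1: Ashgrove=19 Cedarfen=25 Fernhollow=18 Greywater=7 Juniper=22 → close Ashgrove (overflow 14)
  19÷4 = 4 each, +1 to first 3
Round 2: Cedarfen=30 Fernhollow=23 Greywater=12 Juniper=26 → close Cedarfen (overflow 15)
  30÷3 = 10 each, +1 to first 0
Round 3: Fernhollow=33 Greywater=22 Juniper=36 → close Juniper (overflow 22)
  36÷2 = 18 each, +1 to first 0
Round 4: Fernhollow=51 Greywater=40 → close Fernhollow (overflow 39)
  51÷1 = 51 each, +1 to first 0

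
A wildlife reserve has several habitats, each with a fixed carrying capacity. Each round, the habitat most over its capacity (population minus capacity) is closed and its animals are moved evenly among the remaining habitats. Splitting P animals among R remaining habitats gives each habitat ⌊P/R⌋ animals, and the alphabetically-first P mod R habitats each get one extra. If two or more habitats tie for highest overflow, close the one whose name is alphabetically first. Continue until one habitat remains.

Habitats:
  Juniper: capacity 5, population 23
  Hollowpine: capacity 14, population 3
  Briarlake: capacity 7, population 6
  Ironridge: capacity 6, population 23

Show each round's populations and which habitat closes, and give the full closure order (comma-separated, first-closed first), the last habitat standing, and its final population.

Round 1: Briarlake=6 Hollowpine=3 Ironridge=23 Juniper=23 → close Juniper (overflow 18)
  23÷3 = 7 each, +1 to first 2
Round 2: Briarlake=14 Hollowpine=11 Ironridge=30 → close Ironridge (overflow 24)
  30÷2 = 15 each, +1 to first 0
Round 3: Briarlake=29 Hollowpine=26 → close Briarlake (overflow 22)
  29÷1 = 29 each, +1 to first 0

Closure order: Juniper, Ironridge, Briarlake
Last habitat: Hollowpine with 55 animals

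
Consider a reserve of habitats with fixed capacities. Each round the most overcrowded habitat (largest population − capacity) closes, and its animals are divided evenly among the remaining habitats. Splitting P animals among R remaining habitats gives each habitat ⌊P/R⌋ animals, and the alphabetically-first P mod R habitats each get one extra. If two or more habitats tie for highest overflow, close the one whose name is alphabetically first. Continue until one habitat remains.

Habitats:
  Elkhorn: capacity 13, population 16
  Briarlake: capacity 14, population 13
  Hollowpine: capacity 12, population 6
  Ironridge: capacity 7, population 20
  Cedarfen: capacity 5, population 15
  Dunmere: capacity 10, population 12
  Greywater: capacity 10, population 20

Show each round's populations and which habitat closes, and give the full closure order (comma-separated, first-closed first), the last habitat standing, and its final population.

Round 1: Briarlake=13 Cedarfen=15 Dunmere=12 Elkhorn=16 Greywater=20 Hollowpine=6 Ironridge=20 → close Ironridge (overflow 13)
  20÷6 = 3 each, +1 to first 2
Round 2: Briarlake=17 Cedarfen=19 Dunmere=15 Elkhorn=19 Greywater=23 Hollowpine=9 → close Cedarfen (overflow 14)
  19÷5 = 3 each, +1 to first 4
Round 3: Briarlake=21 Dunmere=19 Elkhorn=23 Greywater=27 Hollowpine=12 → close Greywater (overflow 17)
  27÷4 = 6 each, +1 to first 3
Round 4: Briarlake=28 Dunmere=26 Elkhorn=30 Hollowpine=18 → close Elkhorn (overflow 17)
  30÷3 = 10 each, +1 to first 0
Round 5: Briarlake=38 Dunmere=36 Hollowpine=28 → close Dunmere (overflow 26)
  36÷2 = 18 each, +1 to first 0
Round 6: Briarlake=56 Hollowpine=46 → close Briarlake (overflow 42)
  56÷1 = 56 each, +1 to first 0

Closure order: Ironridge, Cedarfen, Greywater, Elkhorn, Dunmere, Briarlake
Last habitat: Hollowpine with 102 animals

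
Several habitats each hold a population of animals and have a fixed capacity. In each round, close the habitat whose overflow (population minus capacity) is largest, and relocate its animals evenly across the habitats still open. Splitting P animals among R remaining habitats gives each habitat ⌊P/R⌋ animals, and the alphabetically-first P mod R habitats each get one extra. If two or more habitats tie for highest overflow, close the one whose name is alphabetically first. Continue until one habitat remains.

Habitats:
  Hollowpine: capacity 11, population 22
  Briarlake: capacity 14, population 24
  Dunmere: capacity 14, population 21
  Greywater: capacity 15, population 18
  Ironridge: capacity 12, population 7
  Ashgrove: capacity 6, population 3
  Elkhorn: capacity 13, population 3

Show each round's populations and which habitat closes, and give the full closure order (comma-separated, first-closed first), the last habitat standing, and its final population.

Round 1: Ashgrove=3 Briarlake=24 Dunmere=21 Elkhorn=3 Greywater=18 Hollowpine=22 Ironridge=7 → close Hollowpine (overflow 11)
  22÷6 = 3 each, +1 to first 4
Round 2: Ashgrove=7 Briarlake=28 Dunmere=25 Elkhorn=7 Greywater=21 Ironridge=10 → close Briarlake (overflow 14)
  28÷5 = 5 each, +1 to first 3
Round 3: Ashgrove=13 Dunmere=31 Elkhorn=13 Greywater=26 Ironridge=15 → close Dunmere (overflow 17)
  31÷4 = 7 each, +1 to first 3
Round 4: Ashgrove=21 Elkhorn=21 Greywater=34 Ironridge=22 → close Greywater (overflow 19)
  34÷3 = 11 each, +1 to first 1
Round 5: Ashgrove=33 Elkhorn=32 Ironridge=33 → close Ashgrove (overflow 27)
  33÷2 = 16 each, +1 to first 1
Round 6: Elkhorn=49 Ironridge=49 → close Ironridge (overflow 37)
  49÷1 = 49 each, +1 to first 0

Closure order: Hollowpine, Briarlake, Dunmere, Greywater, Ashgrove, Ironridge
Last habitat: Elkhorn with 98 animals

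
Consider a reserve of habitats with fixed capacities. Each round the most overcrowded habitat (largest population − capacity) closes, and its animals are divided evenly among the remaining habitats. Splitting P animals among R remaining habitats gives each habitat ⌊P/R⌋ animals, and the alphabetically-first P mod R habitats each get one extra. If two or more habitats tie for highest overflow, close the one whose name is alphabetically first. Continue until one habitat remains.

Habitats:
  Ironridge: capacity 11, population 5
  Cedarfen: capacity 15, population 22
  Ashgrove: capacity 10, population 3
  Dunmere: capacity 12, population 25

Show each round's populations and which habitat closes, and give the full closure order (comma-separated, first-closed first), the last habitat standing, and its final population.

Closure order: Dunmere, Cedarfen, Ashgrove
Last habitat: Ironridge with 55 animals

Round 1: Ashgrove=3 Cedarfen=22 Dunmere=25 Ironridge=5 → close Dunmere (overflow 13)
  25÷3 = 8 each, +1 to first 1
Round 2: Ashgrove=12 Cedarfen=30 Ironridge=13 → close Cedarfen (overflow 15)
  30÷2 = 15 each, +1 to first 0
Round 3: Ashgrove=27 Ironridge=28 → close Ashgrove (overflow 17)
  27÷1 = 27 each, +1 to first 0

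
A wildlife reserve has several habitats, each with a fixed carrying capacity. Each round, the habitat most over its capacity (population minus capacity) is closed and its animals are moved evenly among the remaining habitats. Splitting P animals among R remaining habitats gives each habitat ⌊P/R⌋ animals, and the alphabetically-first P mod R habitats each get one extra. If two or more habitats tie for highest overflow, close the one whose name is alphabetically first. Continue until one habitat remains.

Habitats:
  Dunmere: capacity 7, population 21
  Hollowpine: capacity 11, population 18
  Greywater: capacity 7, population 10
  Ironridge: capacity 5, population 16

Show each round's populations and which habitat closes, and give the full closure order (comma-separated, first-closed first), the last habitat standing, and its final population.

Closure order: Dunmere, Ironridge, Hollowpine
Last habitat: Greywater with 65 animals

Round 1: Dunmere=21 Greywater=10 Hollowpine=18 Ironridge=16 → close Dunmere (overflow 14)
  21÷3 = 7 each, +1 to first 0
Round 2: Greywater=17 Hollowpine=25 Ironridge=23 → close Ironridge (overflow 18)
  23÷2 = 11 each, +1 to first 1
Round 3: Greywater=29 Hollowpine=36 → close Hollowpine (overflow 25)
  36÷1 = 36 each, +1 to first 0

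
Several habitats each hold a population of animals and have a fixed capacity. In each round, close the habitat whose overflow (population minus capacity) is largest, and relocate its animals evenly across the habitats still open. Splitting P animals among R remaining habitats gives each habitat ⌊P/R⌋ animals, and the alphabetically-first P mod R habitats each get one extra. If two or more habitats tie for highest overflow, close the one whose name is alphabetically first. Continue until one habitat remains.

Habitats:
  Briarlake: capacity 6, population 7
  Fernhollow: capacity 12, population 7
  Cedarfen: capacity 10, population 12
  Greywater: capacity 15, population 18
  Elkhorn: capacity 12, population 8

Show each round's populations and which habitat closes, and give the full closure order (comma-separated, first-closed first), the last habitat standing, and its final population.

Closure order: Greywater, Cedarfen, Briarlake, Elkhorn
Last habitat: Fernhollow with 52 animals

Round 1: Briarlake=7 Cedarfen=12 Elkhorn=8 Fernhollow=7 Greywater=18 → close Greywater (overflow 3)
  18÷4 = 4 each, +1 to first 2
Round 2: Briarlake=12 Cedarfen=17 Elkhorn=12 Fernhollow=11 → close Cedarfen (overflow 7)
  17÷3 = 5 each, +1 to first 2
Round 3: Briarlake=18 Elkhorn=18 Fernhollow=16 → close Briarlake (overflow 12)
  18÷2 = 9 each, +1 to first 0
Round 4: Elkhorn=27 Fernhollow=25 → close Elkhorn (overflow 15)
  27÷1 = 27 each, +1 to first 0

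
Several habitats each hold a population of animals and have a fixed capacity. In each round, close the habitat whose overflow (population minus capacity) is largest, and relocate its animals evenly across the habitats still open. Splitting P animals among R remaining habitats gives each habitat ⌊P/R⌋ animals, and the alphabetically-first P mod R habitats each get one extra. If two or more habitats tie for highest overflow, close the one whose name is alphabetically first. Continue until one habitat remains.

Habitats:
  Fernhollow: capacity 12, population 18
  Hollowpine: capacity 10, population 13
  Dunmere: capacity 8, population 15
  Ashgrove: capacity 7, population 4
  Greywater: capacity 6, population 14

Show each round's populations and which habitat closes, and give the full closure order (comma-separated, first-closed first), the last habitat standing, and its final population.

Closure order: Greywater, Dunmere, Fernhollow, Hollowpine
Last habitat: Ashgrove with 64 animals

Round 1: Ashgrove=4 Dunmere=15 Fernhollow=18 Greywater=14 Hollowpine=13 → close Greywater (overflow 8)
  14÷4 = 3 each, +1 to first 2
Round 2: Ashgrove=8 Dunmere=19 Fernhollow=21 Hollowpine=16 → close Dunmere (overflow 11)
  19÷3 = 6 each, +1 to first 1
Round 3: Ashgrove=15 Fernhollow=27 Hollowpine=22 → close Fernhollow (overflow 15)
  27÷2 = 13 each, +1 to first 1
Round 4: Ashgrove=29 Hollowpine=35 → close Hollowpine (overflow 25)
  35÷1 = 35 each, +1 to first 0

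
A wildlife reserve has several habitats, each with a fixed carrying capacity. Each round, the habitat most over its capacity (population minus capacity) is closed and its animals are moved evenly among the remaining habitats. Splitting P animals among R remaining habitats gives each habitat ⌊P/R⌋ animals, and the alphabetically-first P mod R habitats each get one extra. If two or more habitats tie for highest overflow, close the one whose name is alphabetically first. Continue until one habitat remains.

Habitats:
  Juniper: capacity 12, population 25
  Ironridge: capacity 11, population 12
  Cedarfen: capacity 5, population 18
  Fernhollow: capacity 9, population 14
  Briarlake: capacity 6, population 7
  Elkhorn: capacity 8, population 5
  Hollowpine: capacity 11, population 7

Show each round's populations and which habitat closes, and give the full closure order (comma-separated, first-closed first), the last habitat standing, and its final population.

Round 1: Briarlake=7 Cedarfen=18 Elkhorn=5 Fernhollow=14 Hollowpine=7 Ironridge=12 Juniper=25 → close Cedarfen (overflow 13)
  18÷6 = 3 each, +1 to first 0
Round 2: Briarlake=10 Elkhorn=8 Fernhollow=17 Hollowpine=10 Ironridge=15 Juniper=28 → close Juniper (overflow 16)
  28÷5 = 5 each, +1 to first 3
Round 3: Briarlake=16 Elkhorn=14 Fernhollow=23 Hollowpine=15 Ironridge=20 → close Fernhollow (overflow 14)
  23÷4 = 5 each, +1 to first 3
Round 4: Briarlake=22 Elkhorn=20 Hollowpine=21 Ironridge=25 → close Briarlake (overflow 16)
  22÷3 = 7 each, +1 to first 1
Round 5: Elkhorn=28 Hollowpine=28 Ironridge=32 → close Ironridge (overflow 21)
  32÷2 = 16 each, +1 to first 0
Round 6: Elkhorn=44 Hollowpine=44 → close Elkhorn (overflow 36)
  44÷1 = 44 each, +1 to first 0

Closure order: Cedarfen, Juniper, Fernhollow, Briarlake, Ironridge, Elkhorn
Last habitat: Hollowpine with 88 animals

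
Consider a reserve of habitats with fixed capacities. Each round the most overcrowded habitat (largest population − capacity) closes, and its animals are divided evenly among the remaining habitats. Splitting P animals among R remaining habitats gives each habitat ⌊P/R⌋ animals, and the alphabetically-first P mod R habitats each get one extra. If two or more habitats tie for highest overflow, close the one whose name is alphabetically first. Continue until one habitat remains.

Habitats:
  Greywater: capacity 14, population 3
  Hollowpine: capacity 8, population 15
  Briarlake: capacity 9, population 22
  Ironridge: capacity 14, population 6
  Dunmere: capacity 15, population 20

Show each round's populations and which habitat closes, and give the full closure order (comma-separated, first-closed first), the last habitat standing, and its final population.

Closure order: Briarlake, Hollowpine, Dunmere, Greywater
Last habitat: Ironridge with 66 animals

Round 1: Briarlake=22 Dunmere=20 Greywater=3 Hollowpine=15 Ironridge=6 → close Briarlake (overflow 13)
  22÷4 = 5 each, +1 to first 2
Round 2: Dunmere=26 Greywater=9 Hollowpine=20 Ironridge=11 → close Hollowpine (overflow 12)
  20÷3 = 6 each, +1 to first 2
Round 3: Dunmere=33 Greywater=16 Ironridge=17 → close Dunmere (overflow 18)
  33÷2 = 16 each, +1 to first 1
Round 4: Greywater=33 Ironridge=33 → close Greywater (overflow 19)
  33÷1 = 33 each, +1 to first 0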